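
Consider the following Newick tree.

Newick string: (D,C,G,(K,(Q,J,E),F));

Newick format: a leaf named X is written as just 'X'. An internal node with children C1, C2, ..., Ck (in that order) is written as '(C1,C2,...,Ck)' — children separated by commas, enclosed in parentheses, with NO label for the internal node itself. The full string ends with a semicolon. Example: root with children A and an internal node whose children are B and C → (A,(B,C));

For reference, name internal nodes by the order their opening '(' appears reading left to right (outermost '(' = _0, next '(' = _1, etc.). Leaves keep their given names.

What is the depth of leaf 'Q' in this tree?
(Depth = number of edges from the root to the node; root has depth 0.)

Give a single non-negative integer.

Newick: (D,C,G,(K,(Q,J,E),F));
Naming internals by '(' encounter order: outermost '(' = _0, next = _1, ...
Query node: Q
Path from root: _0 -> _1 -> _2 -> Q
Depth of Q: 3 (number of edges from root)

Answer: 3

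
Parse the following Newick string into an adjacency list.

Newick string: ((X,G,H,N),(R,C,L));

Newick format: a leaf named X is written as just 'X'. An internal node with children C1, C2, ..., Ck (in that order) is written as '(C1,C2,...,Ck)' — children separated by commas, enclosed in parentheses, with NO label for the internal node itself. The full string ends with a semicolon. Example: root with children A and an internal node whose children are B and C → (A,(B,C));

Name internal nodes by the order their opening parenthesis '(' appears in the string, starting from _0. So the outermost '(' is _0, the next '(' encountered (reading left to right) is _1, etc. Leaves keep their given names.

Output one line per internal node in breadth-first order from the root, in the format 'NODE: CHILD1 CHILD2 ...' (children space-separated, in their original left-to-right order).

Input: ((X,G,H,N),(R,C,L));
Scanning left-to-right, naming '(' by encounter order:
  pos 0: '(' -> open internal node _0 (depth 1)
  pos 1: '(' -> open internal node _1 (depth 2)
  pos 9: ')' -> close internal node _1 (now at depth 1)
  pos 11: '(' -> open internal node _2 (depth 2)
  pos 17: ')' -> close internal node _2 (now at depth 1)
  pos 18: ')' -> close internal node _0 (now at depth 0)
Total internal nodes: 3
BFS adjacency from root:
  _0: _1 _2
  _1: X G H N
  _2: R C L

Answer: _0: _1 _2
_1: X G H N
_2: R C L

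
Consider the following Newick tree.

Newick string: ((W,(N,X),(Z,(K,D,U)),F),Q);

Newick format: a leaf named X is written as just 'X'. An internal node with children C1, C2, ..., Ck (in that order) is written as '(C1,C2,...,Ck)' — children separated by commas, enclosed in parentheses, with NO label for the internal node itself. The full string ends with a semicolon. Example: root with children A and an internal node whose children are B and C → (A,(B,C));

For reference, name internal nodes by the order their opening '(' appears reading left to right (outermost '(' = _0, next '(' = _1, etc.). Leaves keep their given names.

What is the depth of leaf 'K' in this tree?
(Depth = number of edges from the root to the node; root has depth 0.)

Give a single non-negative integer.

Answer: 4

Derivation:
Newick: ((W,(N,X),(Z,(K,D,U)),F),Q);
Naming internals by '(' encounter order: outermost '(' = _0, next = _1, ...
Query node: K
Path from root: _0 -> _1 -> _3 -> _4 -> K
Depth of K: 4 (number of edges from root)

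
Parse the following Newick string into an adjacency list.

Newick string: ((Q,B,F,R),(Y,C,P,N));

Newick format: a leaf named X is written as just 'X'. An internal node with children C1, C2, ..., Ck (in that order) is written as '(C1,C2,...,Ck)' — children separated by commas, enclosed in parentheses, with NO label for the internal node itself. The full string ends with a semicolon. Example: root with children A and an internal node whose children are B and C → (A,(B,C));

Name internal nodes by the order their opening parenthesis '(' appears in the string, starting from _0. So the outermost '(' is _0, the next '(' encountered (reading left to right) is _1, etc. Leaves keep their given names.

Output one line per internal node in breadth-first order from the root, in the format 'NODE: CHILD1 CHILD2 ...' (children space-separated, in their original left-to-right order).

Answer: _0: _1 _2
_1: Q B F R
_2: Y C P N

Derivation:
Input: ((Q,B,F,R),(Y,C,P,N));
Scanning left-to-right, naming '(' by encounter order:
  pos 0: '(' -> open internal node _0 (depth 1)
  pos 1: '(' -> open internal node _1 (depth 2)
  pos 9: ')' -> close internal node _1 (now at depth 1)
  pos 11: '(' -> open internal node _2 (depth 2)
  pos 19: ')' -> close internal node _2 (now at depth 1)
  pos 20: ')' -> close internal node _0 (now at depth 0)
Total internal nodes: 3
BFS adjacency from root:
  _0: _1 _2
  _1: Q B F R
  _2: Y C P N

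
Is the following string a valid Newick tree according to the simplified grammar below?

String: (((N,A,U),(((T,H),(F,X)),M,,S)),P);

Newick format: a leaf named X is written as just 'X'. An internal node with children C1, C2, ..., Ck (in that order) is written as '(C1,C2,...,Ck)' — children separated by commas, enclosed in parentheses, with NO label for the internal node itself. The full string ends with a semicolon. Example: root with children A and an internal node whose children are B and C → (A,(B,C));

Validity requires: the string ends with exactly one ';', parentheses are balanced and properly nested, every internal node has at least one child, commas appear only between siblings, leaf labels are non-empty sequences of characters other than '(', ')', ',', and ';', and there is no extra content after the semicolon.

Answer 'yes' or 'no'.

Answer: no

Derivation:
Input: (((N,A,U),(((T,H),(F,X)),M,,S)),P);
Paren balance: 7 '(' vs 7 ')' OK
Ends with single ';': True
Full parse: FAILS (empty leaf label at pos 27)
Valid: False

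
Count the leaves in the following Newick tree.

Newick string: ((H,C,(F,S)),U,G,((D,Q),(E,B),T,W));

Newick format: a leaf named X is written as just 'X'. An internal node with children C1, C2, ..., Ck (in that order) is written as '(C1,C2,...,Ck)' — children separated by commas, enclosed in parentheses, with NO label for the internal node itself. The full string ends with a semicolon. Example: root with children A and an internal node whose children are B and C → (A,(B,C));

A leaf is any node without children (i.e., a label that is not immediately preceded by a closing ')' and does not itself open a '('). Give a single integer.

Answer: 12

Derivation:
Newick: ((H,C,(F,S)),U,G,((D,Q),(E,B),T,W));
Scan left-to-right; a leaf is any maximal label run not followed by '(':
  pos 2: leaf 'H' → count = 1
  pos 4: leaf 'C' → count = 2
  pos 7: leaf 'F' → count = 3
  pos 9: leaf 'S' → count = 4
  pos 13: leaf 'U' → count = 5
  pos 15: leaf 'G' → count = 6
  pos 19: leaf 'D' → count = 7
  pos 21: leaf 'Q' → count = 8
  pos 25: leaf 'E' → count = 9
  pos 27: leaf 'B' → count = 10
  pos 30: leaf 'T' → count = 11
  pos 32: leaf 'W' → count = 12
Total leaves: 12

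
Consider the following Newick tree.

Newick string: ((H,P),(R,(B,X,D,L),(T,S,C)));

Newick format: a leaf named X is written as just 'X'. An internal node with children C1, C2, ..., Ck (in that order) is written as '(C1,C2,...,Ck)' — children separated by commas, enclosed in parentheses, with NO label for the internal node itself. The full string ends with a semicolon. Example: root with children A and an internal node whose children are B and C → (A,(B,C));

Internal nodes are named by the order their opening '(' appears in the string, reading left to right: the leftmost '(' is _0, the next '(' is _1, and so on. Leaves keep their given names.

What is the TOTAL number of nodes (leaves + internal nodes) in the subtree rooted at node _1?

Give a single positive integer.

Newick: ((H,P),(R,(B,X,D,L),(T,S,C)));
Locate _1: it is the '(' at position 1 (the 2nd '(' reading left to right).
Query: subtree rooted at _1
_1: subtree_size = 1 + 2
  H: subtree_size = 1 + 0
  P: subtree_size = 1 + 0
Total subtree size of _1: 3

Answer: 3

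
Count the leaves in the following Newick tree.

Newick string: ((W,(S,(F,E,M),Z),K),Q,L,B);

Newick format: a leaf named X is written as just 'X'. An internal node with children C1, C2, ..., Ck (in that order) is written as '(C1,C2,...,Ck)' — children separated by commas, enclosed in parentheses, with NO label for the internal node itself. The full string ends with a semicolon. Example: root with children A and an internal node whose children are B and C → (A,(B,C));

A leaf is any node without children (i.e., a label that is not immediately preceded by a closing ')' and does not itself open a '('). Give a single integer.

Answer: 10

Derivation:
Newick: ((W,(S,(F,E,M),Z),K),Q,L,B);
Scan left-to-right; a leaf is any maximal label run not followed by '(':
  pos 2: leaf 'W' → count = 1
  pos 5: leaf 'S' → count = 2
  pos 8: leaf 'F' → count = 3
  pos 10: leaf 'E' → count = 4
  pos 12: leaf 'M' → count = 5
  pos 15: leaf 'Z' → count = 6
  pos 18: leaf 'K' → count = 7
  pos 21: leaf 'Q' → count = 8
  pos 23: leaf 'L' → count = 9
  pos 25: leaf 'B' → count = 10
Total leaves: 10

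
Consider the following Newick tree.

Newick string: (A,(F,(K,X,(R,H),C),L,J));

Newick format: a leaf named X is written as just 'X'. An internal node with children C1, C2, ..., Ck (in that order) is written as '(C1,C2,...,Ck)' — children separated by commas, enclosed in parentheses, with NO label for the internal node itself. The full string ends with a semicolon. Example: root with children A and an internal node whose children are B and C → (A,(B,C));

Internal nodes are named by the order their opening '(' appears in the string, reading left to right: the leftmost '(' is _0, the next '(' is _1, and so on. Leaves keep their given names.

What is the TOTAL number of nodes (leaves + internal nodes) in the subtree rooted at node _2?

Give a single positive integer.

Newick: (A,(F,(K,X,(R,H),C),L,J));
Locate _2: it is the '(' at position 6 (the 3rd '(' reading left to right).
Query: subtree rooted at _2
_2: subtree_size = 1 + 6
  K: subtree_size = 1 + 0
  X: subtree_size = 1 + 0
  _3: subtree_size = 1 + 2
    R: subtree_size = 1 + 0
    H: subtree_size = 1 + 0
  C: subtree_size = 1 + 0
Total subtree size of _2: 7

Answer: 7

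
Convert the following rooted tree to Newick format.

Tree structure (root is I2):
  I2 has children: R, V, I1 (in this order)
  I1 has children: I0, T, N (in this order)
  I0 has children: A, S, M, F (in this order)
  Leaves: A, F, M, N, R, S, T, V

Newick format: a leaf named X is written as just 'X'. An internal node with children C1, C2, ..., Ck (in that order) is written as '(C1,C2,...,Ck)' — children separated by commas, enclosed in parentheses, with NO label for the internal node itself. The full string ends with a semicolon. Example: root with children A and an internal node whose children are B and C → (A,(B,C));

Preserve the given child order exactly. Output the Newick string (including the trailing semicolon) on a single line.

internal I2 with children ['R', 'V', 'I1']
  leaf 'R' → 'R'
  leaf 'V' → 'V'
  internal I1 with children ['I0', 'T', 'N']
    internal I0 with children ['A', 'S', 'M', 'F']
      leaf 'A' → 'A'
      leaf 'S' → 'S'
      leaf 'M' → 'M'
      leaf 'F' → 'F'
    → '(A,S,M,F)'
    leaf 'T' → 'T'
    leaf 'N' → 'N'
  → '((A,S,M,F),T,N)'
→ '(R,V,((A,S,M,F),T,N))'
Final: (R,V,((A,S,M,F),T,N));

Answer: (R,V,((A,S,M,F),T,N));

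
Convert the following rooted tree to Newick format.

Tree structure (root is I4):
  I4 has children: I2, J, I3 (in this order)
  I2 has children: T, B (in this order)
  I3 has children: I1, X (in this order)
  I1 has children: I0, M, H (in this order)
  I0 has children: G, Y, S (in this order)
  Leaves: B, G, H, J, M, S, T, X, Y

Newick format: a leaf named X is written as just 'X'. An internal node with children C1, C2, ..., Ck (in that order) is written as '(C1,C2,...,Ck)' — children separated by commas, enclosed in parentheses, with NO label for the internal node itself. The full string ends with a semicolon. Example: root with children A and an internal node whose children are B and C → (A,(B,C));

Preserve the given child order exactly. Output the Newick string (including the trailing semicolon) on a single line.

Answer: ((T,B),J,(((G,Y,S),M,H),X));

Derivation:
internal I4 with children ['I2', 'J', 'I3']
  internal I2 with children ['T', 'B']
    leaf 'T' → 'T'
    leaf 'B' → 'B'
  → '(T,B)'
  leaf 'J' → 'J'
  internal I3 with children ['I1', 'X']
    internal I1 with children ['I0', 'M', 'H']
      internal I0 with children ['G', 'Y', 'S']
        leaf 'G' → 'G'
        leaf 'Y' → 'Y'
        leaf 'S' → 'S'
      → '(G,Y,S)'
      leaf 'M' → 'M'
      leaf 'H' → 'H'
    → '((G,Y,S),M,H)'
    leaf 'X' → 'X'
  → '(((G,Y,S),M,H),X)'
→ '((T,B),J,(((G,Y,S),M,H),X))'
Final: ((T,B),J,(((G,Y,S),M,H),X));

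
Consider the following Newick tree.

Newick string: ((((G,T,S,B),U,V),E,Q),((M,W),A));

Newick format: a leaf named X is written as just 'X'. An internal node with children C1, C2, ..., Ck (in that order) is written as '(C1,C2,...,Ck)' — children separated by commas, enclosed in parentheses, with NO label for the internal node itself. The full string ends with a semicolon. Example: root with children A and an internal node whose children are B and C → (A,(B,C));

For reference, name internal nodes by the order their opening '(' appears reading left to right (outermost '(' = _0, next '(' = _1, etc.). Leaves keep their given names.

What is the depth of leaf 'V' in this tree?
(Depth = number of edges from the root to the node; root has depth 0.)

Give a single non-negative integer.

Newick: ((((G,T,S,B),U,V),E,Q),((M,W),A));
Naming internals by '(' encounter order: outermost '(' = _0, next = _1, ...
Query node: V
Path from root: _0 -> _1 -> _2 -> V
Depth of V: 3 (number of edges from root)

Answer: 3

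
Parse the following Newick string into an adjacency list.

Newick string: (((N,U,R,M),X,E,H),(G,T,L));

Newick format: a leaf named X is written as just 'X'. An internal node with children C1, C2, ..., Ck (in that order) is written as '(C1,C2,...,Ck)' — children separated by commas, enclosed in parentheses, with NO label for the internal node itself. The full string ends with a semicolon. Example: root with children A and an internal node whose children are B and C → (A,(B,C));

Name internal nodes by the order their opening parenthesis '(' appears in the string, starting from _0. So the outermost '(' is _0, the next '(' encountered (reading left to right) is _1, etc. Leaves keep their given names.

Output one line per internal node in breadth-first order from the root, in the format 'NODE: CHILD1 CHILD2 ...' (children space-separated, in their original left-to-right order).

Input: (((N,U,R,M),X,E,H),(G,T,L));
Scanning left-to-right, naming '(' by encounter order:
  pos 0: '(' -> open internal node _0 (depth 1)
  pos 1: '(' -> open internal node _1 (depth 2)
  pos 2: '(' -> open internal node _2 (depth 3)
  pos 10: ')' -> close internal node _2 (now at depth 2)
  pos 17: ')' -> close internal node _1 (now at depth 1)
  pos 19: '(' -> open internal node _3 (depth 2)
  pos 25: ')' -> close internal node _3 (now at depth 1)
  pos 26: ')' -> close internal node _0 (now at depth 0)
Total internal nodes: 4
BFS adjacency from root:
  _0: _1 _3
  _1: _2 X E H
  _3: G T L
  _2: N U R M

Answer: _0: _1 _3
_1: _2 X E H
_3: G T L
_2: N U R M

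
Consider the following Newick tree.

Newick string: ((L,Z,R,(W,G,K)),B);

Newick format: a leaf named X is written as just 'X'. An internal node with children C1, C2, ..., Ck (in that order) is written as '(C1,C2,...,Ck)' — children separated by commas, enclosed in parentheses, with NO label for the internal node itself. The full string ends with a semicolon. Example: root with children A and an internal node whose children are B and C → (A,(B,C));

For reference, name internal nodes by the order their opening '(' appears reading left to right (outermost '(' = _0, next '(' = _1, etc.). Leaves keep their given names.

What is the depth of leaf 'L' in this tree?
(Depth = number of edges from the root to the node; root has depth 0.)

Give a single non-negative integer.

Newick: ((L,Z,R,(W,G,K)),B);
Naming internals by '(' encounter order: outermost '(' = _0, next = _1, ...
Query node: L
Path from root: _0 -> _1 -> L
Depth of L: 2 (number of edges from root)

Answer: 2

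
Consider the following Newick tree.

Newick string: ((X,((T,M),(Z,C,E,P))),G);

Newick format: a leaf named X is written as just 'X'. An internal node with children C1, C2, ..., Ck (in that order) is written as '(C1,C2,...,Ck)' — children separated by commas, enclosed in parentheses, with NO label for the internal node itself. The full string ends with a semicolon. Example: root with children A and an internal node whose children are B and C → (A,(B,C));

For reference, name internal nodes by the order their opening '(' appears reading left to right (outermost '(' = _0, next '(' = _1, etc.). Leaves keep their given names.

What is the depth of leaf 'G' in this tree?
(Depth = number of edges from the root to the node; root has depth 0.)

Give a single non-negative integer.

Newick: ((X,((T,M),(Z,C,E,P))),G);
Naming internals by '(' encounter order: outermost '(' = _0, next = _1, ...
Query node: G
Path from root: _0 -> G
Depth of G: 1 (number of edges from root)

Answer: 1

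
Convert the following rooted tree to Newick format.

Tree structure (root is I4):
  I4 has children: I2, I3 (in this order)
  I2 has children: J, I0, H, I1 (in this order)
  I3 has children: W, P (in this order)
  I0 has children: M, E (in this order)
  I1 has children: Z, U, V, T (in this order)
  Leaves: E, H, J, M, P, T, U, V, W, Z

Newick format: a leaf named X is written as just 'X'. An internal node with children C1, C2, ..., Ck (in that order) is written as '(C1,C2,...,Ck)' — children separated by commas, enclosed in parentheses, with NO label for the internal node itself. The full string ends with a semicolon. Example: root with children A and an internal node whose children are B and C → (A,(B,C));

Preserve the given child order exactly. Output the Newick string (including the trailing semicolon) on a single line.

Answer: ((J,(M,E),H,(Z,U,V,T)),(W,P));

Derivation:
internal I4 with children ['I2', 'I3']
  internal I2 with children ['J', 'I0', 'H', 'I1']
    leaf 'J' → 'J'
    internal I0 with children ['M', 'E']
      leaf 'M' → 'M'
      leaf 'E' → 'E'
    → '(M,E)'
    leaf 'H' → 'H'
    internal I1 with children ['Z', 'U', 'V', 'T']
      leaf 'Z' → 'Z'
      leaf 'U' → 'U'
      leaf 'V' → 'V'
      leaf 'T' → 'T'
    → '(Z,U,V,T)'
  → '(J,(M,E),H,(Z,U,V,T))'
  internal I3 with children ['W', 'P']
    leaf 'W' → 'W'
    leaf 'P' → 'P'
  → '(W,P)'
→ '((J,(M,E),H,(Z,U,V,T)),(W,P))'
Final: ((J,(M,E),H,(Z,U,V,T)),(W,P));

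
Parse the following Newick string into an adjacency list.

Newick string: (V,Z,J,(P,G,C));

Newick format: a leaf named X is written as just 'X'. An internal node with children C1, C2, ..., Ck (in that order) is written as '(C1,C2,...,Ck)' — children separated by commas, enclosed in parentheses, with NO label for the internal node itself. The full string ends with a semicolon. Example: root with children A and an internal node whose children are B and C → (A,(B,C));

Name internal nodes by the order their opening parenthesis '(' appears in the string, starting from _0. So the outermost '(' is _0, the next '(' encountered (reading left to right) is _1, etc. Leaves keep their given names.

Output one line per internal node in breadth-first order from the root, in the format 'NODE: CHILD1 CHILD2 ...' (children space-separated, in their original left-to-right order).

Answer: _0: V Z J _1
_1: P G C

Derivation:
Input: (V,Z,J,(P,G,C));
Scanning left-to-right, naming '(' by encounter order:
  pos 0: '(' -> open internal node _0 (depth 1)
  pos 7: '(' -> open internal node _1 (depth 2)
  pos 13: ')' -> close internal node _1 (now at depth 1)
  pos 14: ')' -> close internal node _0 (now at depth 0)
Total internal nodes: 2
BFS adjacency from root:
  _0: V Z J _1
  _1: P G C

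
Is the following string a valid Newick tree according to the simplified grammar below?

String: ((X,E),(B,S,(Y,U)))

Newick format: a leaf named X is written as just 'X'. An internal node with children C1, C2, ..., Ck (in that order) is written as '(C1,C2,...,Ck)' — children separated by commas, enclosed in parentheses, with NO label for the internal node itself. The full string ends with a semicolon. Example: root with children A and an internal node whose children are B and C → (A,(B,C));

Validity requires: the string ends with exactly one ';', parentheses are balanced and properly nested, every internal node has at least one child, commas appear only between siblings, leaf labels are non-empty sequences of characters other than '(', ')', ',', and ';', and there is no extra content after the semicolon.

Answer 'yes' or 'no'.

Answer: no

Derivation:
Input: ((X,E),(B,S,(Y,U)))
Paren balance: 4 '(' vs 4 ')' OK
Ends with single ';': False
Full parse: FAILS (must end with ;)
Valid: False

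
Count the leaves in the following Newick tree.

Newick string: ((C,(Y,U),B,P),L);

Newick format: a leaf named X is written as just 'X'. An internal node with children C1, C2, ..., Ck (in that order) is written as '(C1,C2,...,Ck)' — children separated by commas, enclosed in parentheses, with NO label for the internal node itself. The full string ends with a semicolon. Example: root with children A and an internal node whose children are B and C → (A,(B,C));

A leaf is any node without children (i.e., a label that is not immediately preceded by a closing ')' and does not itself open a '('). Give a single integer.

Newick: ((C,(Y,U),B,P),L);
Scan left-to-right; a leaf is any maximal label run not followed by '(':
  pos 2: leaf 'C' → count = 1
  pos 5: leaf 'Y' → count = 2
  pos 7: leaf 'U' → count = 3
  pos 10: leaf 'B' → count = 4
  pos 12: leaf 'P' → count = 5
  pos 15: leaf 'L' → count = 6
Total leaves: 6

Answer: 6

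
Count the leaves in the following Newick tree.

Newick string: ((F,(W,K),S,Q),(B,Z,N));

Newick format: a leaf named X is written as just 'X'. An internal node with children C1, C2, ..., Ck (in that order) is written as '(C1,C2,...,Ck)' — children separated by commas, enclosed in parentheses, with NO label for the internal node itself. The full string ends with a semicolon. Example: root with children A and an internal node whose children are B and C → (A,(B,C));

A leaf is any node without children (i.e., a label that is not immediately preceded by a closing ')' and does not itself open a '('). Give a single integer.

Answer: 8

Derivation:
Newick: ((F,(W,K),S,Q),(B,Z,N));
Scan left-to-right; a leaf is any maximal label run not followed by '(':
  pos 2: leaf 'F' → count = 1
  pos 5: leaf 'W' → count = 2
  pos 7: leaf 'K' → count = 3
  pos 10: leaf 'S' → count = 4
  pos 12: leaf 'Q' → count = 5
  pos 16: leaf 'B' → count = 6
  pos 18: leaf 'Z' → count = 7
  pos 20: leaf 'N' → count = 8
Total leaves: 8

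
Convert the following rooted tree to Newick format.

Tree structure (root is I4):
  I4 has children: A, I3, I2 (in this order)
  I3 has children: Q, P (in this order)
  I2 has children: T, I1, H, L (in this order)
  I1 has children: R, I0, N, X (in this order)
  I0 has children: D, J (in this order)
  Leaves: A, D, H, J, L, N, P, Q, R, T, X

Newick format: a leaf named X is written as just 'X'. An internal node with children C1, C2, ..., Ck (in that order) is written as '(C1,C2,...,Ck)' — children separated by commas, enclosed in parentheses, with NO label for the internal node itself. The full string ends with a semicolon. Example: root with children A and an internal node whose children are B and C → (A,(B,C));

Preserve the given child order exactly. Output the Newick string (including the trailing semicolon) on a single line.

Answer: (A,(Q,P),(T,(R,(D,J),N,X),H,L));

Derivation:
internal I4 with children ['A', 'I3', 'I2']
  leaf 'A' → 'A'
  internal I3 with children ['Q', 'P']
    leaf 'Q' → 'Q'
    leaf 'P' → 'P'
  → '(Q,P)'
  internal I2 with children ['T', 'I1', 'H', 'L']
    leaf 'T' → 'T'
    internal I1 with children ['R', 'I0', 'N', 'X']
      leaf 'R' → 'R'
      internal I0 with children ['D', 'J']
        leaf 'D' → 'D'
        leaf 'J' → 'J'
      → '(D,J)'
      leaf 'N' → 'N'
      leaf 'X' → 'X'
    → '(R,(D,J),N,X)'
    leaf 'H' → 'H'
    leaf 'L' → 'L'
  → '(T,(R,(D,J),N,X),H,L)'
→ '(A,(Q,P),(T,(R,(D,J),N,X),H,L))'
Final: (A,(Q,P),(T,(R,(D,J),N,X),H,L));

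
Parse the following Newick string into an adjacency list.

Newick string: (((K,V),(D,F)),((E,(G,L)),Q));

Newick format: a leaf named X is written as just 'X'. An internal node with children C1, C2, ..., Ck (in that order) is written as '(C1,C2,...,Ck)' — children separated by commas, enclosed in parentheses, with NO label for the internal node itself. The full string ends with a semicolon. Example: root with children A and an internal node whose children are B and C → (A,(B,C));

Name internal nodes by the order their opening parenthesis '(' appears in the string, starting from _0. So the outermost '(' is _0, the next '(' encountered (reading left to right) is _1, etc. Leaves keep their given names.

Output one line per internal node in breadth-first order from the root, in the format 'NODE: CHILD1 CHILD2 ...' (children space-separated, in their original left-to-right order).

Answer: _0: _1 _4
_1: _2 _3
_4: _5 Q
_2: K V
_3: D F
_5: E _6
_6: G L

Derivation:
Input: (((K,V),(D,F)),((E,(G,L)),Q));
Scanning left-to-right, naming '(' by encounter order:
  pos 0: '(' -> open internal node _0 (depth 1)
  pos 1: '(' -> open internal node _1 (depth 2)
  pos 2: '(' -> open internal node _2 (depth 3)
  pos 6: ')' -> close internal node _2 (now at depth 2)
  pos 8: '(' -> open internal node _3 (depth 3)
  pos 12: ')' -> close internal node _3 (now at depth 2)
  pos 13: ')' -> close internal node _1 (now at depth 1)
  pos 15: '(' -> open internal node _4 (depth 2)
  pos 16: '(' -> open internal node _5 (depth 3)
  pos 19: '(' -> open internal node _6 (depth 4)
  pos 23: ')' -> close internal node _6 (now at depth 3)
  pos 24: ')' -> close internal node _5 (now at depth 2)
  pos 27: ')' -> close internal node _4 (now at depth 1)
  pos 28: ')' -> close internal node _0 (now at depth 0)
Total internal nodes: 7
BFS adjacency from root:
  _0: _1 _4
  _1: _2 _3
  _4: _5 Q
  _2: K V
  _3: D F
  _5: E _6
  _6: G L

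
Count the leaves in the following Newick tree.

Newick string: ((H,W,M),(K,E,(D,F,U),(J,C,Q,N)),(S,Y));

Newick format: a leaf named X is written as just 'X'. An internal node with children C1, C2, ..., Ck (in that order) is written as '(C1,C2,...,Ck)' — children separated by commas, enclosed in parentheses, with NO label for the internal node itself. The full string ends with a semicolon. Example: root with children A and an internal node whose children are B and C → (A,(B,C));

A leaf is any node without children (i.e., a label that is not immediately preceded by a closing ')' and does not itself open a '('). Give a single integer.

Answer: 14

Derivation:
Newick: ((H,W,M),(K,E,(D,F,U),(J,C,Q,N)),(S,Y));
Scan left-to-right; a leaf is any maximal label run not followed by '(':
  pos 2: leaf 'H' → count = 1
  pos 4: leaf 'W' → count = 2
  pos 6: leaf 'M' → count = 3
  pos 10: leaf 'K' → count = 4
  pos 12: leaf 'E' → count = 5
  pos 15: leaf 'D' → count = 6
  pos 17: leaf 'F' → count = 7
  pos 19: leaf 'U' → count = 8
  pos 23: leaf 'J' → count = 9
  pos 25: leaf 'C' → count = 10
  pos 27: leaf 'Q' → count = 11
  pos 29: leaf 'N' → count = 12
  pos 34: leaf 'S' → count = 13
  pos 36: leaf 'Y' → count = 14
Total leaves: 14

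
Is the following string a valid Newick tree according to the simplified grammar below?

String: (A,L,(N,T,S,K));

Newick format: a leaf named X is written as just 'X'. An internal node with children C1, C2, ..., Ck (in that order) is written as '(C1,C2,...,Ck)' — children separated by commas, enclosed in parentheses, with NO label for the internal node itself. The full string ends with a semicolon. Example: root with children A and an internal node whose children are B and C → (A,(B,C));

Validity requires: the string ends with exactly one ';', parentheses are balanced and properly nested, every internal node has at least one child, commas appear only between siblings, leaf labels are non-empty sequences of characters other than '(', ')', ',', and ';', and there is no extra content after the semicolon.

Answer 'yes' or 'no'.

Input: (A,L,(N,T,S,K));
Paren balance: 2 '(' vs 2 ')' OK
Ends with single ';': True
Full parse: OK
Valid: True

Answer: yes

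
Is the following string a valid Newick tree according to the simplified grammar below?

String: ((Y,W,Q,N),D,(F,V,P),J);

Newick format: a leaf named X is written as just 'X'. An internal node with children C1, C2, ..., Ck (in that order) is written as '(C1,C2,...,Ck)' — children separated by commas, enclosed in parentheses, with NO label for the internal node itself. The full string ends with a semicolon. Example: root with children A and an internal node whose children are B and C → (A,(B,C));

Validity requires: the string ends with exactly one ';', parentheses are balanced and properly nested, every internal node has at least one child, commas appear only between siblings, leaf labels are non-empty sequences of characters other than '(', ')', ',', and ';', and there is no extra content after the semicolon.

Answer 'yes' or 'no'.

Input: ((Y,W,Q,N),D,(F,V,P),J);
Paren balance: 3 '(' vs 3 ')' OK
Ends with single ';': True
Full parse: OK
Valid: True

Answer: yes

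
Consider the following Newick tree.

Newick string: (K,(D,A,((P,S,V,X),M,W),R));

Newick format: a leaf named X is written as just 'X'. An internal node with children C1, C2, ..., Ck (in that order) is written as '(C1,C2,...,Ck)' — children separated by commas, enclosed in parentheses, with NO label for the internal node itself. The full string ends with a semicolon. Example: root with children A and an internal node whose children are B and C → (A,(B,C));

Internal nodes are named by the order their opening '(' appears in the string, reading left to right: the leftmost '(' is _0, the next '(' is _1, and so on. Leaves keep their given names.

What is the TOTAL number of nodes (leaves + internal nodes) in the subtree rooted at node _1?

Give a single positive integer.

Newick: (K,(D,A,((P,S,V,X),M,W),R));
Locate _1: it is the '(' at position 3 (the 2nd '(' reading left to right).
Query: subtree rooted at _1
_1: subtree_size = 1 + 11
  D: subtree_size = 1 + 0
  A: subtree_size = 1 + 0
  _2: subtree_size = 1 + 7
    _3: subtree_size = 1 + 4
      P: subtree_size = 1 + 0
      S: subtree_size = 1 + 0
      V: subtree_size = 1 + 0
      X: subtree_size = 1 + 0
    M: subtree_size = 1 + 0
    W: subtree_size = 1 + 0
  R: subtree_size = 1 + 0
Total subtree size of _1: 12

Answer: 12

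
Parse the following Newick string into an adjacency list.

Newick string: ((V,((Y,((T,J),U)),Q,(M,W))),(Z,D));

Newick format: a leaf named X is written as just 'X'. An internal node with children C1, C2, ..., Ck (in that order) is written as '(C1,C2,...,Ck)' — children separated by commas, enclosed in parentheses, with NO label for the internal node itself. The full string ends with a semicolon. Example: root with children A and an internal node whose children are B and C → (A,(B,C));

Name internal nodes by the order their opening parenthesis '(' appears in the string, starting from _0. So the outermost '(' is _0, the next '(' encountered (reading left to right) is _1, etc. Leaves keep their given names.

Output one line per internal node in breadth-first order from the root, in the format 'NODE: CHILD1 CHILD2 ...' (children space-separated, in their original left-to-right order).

Answer: _0: _1 _7
_1: V _2
_7: Z D
_2: _3 Q _6
_3: Y _4
_6: M W
_4: _5 U
_5: T J

Derivation:
Input: ((V,((Y,((T,J),U)),Q,(M,W))),(Z,D));
Scanning left-to-right, naming '(' by encounter order:
  pos 0: '(' -> open internal node _0 (depth 1)
  pos 1: '(' -> open internal node _1 (depth 2)
  pos 4: '(' -> open internal node _2 (depth 3)
  pos 5: '(' -> open internal node _3 (depth 4)
  pos 8: '(' -> open internal node _4 (depth 5)
  pos 9: '(' -> open internal node _5 (depth 6)
  pos 13: ')' -> close internal node _5 (now at depth 5)
  pos 16: ')' -> close internal node _4 (now at depth 4)
  pos 17: ')' -> close internal node _3 (now at depth 3)
  pos 21: '(' -> open internal node _6 (depth 4)
  pos 25: ')' -> close internal node _6 (now at depth 3)
  pos 26: ')' -> close internal node _2 (now at depth 2)
  pos 27: ')' -> close internal node _1 (now at depth 1)
  pos 29: '(' -> open internal node _7 (depth 2)
  pos 33: ')' -> close internal node _7 (now at depth 1)
  pos 34: ')' -> close internal node _0 (now at depth 0)
Total internal nodes: 8
BFS adjacency from root:
  _0: _1 _7
  _1: V _2
  _7: Z D
  _2: _3 Q _6
  _3: Y _4
  _6: M W
  _4: _5 U
  _5: T J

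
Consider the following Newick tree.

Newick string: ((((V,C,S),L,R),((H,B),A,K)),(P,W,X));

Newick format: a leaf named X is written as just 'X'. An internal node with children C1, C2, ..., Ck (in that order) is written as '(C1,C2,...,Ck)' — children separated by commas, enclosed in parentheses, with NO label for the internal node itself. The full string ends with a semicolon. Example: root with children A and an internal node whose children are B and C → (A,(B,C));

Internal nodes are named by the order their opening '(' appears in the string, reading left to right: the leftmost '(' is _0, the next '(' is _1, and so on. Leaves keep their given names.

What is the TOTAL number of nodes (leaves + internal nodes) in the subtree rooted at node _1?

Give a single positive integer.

Answer: 14

Derivation:
Newick: ((((V,C,S),L,R),((H,B),A,K)),(P,W,X));
Locate _1: it is the '(' at position 1 (the 2nd '(' reading left to right).
Query: subtree rooted at _1
_1: subtree_size = 1 + 13
  _2: subtree_size = 1 + 6
    _3: subtree_size = 1 + 3
      V: subtree_size = 1 + 0
      C: subtree_size = 1 + 0
      S: subtree_size = 1 + 0
    L: subtree_size = 1 + 0
    R: subtree_size = 1 + 0
  _4: subtree_size = 1 + 5
    _5: subtree_size = 1 + 2
      H: subtree_size = 1 + 0
      B: subtree_size = 1 + 0
    A: subtree_size = 1 + 0
    K: subtree_size = 1 + 0
Total subtree size of _1: 14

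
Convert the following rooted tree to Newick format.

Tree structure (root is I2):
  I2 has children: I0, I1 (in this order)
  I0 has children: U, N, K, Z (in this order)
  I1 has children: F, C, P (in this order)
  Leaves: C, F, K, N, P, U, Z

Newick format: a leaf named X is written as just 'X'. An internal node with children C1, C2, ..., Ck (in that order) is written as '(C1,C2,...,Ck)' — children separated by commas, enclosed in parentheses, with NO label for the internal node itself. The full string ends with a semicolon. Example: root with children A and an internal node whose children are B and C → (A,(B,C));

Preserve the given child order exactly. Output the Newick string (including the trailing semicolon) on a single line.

internal I2 with children ['I0', 'I1']
  internal I0 with children ['U', 'N', 'K', 'Z']
    leaf 'U' → 'U'
    leaf 'N' → 'N'
    leaf 'K' → 'K'
    leaf 'Z' → 'Z'
  → '(U,N,K,Z)'
  internal I1 with children ['F', 'C', 'P']
    leaf 'F' → 'F'
    leaf 'C' → 'C'
    leaf 'P' → 'P'
  → '(F,C,P)'
→ '((U,N,K,Z),(F,C,P))'
Final: ((U,N,K,Z),(F,C,P));

Answer: ((U,N,K,Z),(F,C,P));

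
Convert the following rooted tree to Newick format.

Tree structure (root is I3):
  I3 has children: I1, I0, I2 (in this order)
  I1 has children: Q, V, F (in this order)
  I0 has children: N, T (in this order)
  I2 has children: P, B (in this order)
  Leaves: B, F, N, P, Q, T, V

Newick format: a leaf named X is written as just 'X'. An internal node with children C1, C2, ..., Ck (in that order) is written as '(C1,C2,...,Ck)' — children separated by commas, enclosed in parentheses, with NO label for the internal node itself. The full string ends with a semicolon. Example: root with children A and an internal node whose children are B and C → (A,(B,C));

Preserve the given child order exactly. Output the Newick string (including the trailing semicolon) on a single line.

internal I3 with children ['I1', 'I0', 'I2']
  internal I1 with children ['Q', 'V', 'F']
    leaf 'Q' → 'Q'
    leaf 'V' → 'V'
    leaf 'F' → 'F'
  → '(Q,V,F)'
  internal I0 with children ['N', 'T']
    leaf 'N' → 'N'
    leaf 'T' → 'T'
  → '(N,T)'
  internal I2 with children ['P', 'B']
    leaf 'P' → 'P'
    leaf 'B' → 'B'
  → '(P,B)'
→ '((Q,V,F),(N,T),(P,B))'
Final: ((Q,V,F),(N,T),(P,B));

Answer: ((Q,V,F),(N,T),(P,B));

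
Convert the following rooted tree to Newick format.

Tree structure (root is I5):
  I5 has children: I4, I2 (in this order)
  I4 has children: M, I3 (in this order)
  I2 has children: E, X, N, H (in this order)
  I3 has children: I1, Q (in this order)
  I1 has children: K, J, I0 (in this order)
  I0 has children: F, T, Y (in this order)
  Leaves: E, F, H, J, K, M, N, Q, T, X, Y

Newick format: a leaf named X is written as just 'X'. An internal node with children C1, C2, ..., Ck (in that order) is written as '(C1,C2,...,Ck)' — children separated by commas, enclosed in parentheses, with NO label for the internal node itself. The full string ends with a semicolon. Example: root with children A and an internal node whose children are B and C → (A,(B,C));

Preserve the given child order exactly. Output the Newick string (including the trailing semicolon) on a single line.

Answer: ((M,((K,J,(F,T,Y)),Q)),(E,X,N,H));

Derivation:
internal I5 with children ['I4', 'I2']
  internal I4 with children ['M', 'I3']
    leaf 'M' → 'M'
    internal I3 with children ['I1', 'Q']
      internal I1 with children ['K', 'J', 'I0']
        leaf 'K' → 'K'
        leaf 'J' → 'J'
        internal I0 with children ['F', 'T', 'Y']
          leaf 'F' → 'F'
          leaf 'T' → 'T'
          leaf 'Y' → 'Y'
        → '(F,T,Y)'
      → '(K,J,(F,T,Y))'
      leaf 'Q' → 'Q'
    → '((K,J,(F,T,Y)),Q)'
  → '(M,((K,J,(F,T,Y)),Q))'
  internal I2 with children ['E', 'X', 'N', 'H']
    leaf 'E' → 'E'
    leaf 'X' → 'X'
    leaf 'N' → 'N'
    leaf 'H' → 'H'
  → '(E,X,N,H)'
→ '((M,((K,J,(F,T,Y)),Q)),(E,X,N,H))'
Final: ((M,((K,J,(F,T,Y)),Q)),(E,X,N,H));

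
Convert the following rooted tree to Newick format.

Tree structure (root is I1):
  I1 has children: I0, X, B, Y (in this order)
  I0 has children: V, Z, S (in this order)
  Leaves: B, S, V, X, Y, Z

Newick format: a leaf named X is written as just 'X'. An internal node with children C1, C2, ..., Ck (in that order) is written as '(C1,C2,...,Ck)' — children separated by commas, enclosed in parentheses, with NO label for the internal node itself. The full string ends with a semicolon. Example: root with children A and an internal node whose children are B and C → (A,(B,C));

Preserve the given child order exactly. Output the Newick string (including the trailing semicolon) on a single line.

internal I1 with children ['I0', 'X', 'B', 'Y']
  internal I0 with children ['V', 'Z', 'S']
    leaf 'V' → 'V'
    leaf 'Z' → 'Z'
    leaf 'S' → 'S'
  → '(V,Z,S)'
  leaf 'X' → 'X'
  leaf 'B' → 'B'
  leaf 'Y' → 'Y'
→ '((V,Z,S),X,B,Y)'
Final: ((V,Z,S),X,B,Y);

Answer: ((V,Z,S),X,B,Y);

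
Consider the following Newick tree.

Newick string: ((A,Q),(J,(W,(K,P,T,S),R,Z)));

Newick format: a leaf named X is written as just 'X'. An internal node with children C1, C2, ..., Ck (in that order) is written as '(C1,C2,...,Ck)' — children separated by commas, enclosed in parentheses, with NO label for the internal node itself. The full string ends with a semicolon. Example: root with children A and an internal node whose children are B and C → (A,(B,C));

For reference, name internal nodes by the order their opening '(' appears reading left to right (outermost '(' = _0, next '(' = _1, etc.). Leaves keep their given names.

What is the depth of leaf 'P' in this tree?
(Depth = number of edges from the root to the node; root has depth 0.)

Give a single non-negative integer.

Newick: ((A,Q),(J,(W,(K,P,T,S),R,Z)));
Naming internals by '(' encounter order: outermost '(' = _0, next = _1, ...
Query node: P
Path from root: _0 -> _2 -> _3 -> _4 -> P
Depth of P: 4 (number of edges from root)

Answer: 4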